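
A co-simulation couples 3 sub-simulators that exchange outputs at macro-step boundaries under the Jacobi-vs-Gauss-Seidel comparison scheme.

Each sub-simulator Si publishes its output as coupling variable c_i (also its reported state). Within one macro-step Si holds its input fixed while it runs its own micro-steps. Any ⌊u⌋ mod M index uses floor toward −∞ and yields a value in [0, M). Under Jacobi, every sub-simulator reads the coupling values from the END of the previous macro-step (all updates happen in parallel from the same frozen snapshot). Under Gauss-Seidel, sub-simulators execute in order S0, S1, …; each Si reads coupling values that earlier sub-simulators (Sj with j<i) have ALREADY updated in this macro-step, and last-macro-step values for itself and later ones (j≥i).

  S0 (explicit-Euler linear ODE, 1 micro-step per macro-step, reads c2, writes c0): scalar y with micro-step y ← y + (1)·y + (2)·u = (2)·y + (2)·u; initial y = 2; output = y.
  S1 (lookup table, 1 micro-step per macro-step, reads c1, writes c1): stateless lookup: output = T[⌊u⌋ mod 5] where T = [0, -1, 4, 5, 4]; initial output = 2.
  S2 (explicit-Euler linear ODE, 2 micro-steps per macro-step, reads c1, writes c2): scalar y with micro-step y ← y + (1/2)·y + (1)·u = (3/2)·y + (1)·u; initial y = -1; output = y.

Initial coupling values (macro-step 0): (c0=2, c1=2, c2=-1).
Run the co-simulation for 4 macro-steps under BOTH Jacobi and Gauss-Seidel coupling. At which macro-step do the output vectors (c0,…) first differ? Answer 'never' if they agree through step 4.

first divergence at macro-step: 1

[Jacobi] macro 1: S0 reads c2=-1 → after 1×micro: 2; S1 reads c1=2 → after 1×micro: 4; S2 reads c1=2 → after 2×micro: 11/4 ⇒ (c0=2, c1=4, c2=11/4)
[Jacobi] macro 2: S0 reads c2=11/4 → after 1×micro: 19/2; S1 reads c1=4 → after 1×micro: 4; S2 reads c1=4 → after 2×micro: 259/16 ⇒ (c0=19/2, c1=4, c2=259/16)
[Jacobi] macro 3: S0 reads c2=259/16 → after 1×micro: 411/8; S1 reads c1=4 → after 1×micro: 4; S2 reads c1=4 → after 2×micro: 2971/64 ⇒ (c0=411/8, c1=4, c2=2971/64)
[Jacobi] macro 4: S0 reads c2=2971/64 → after 1×micro: 6259/32; S1 reads c1=4 → after 1×micro: 4; S2 reads c1=4 → after 2×micro: 29299/256 ⇒ (c0=6259/32, c1=4, c2=29299/256)
[Gauss-Seidel] macro 1: S0 reads c2=-1 → after 1×micro: 2; S1 reads c1=2 → after 1×micro: 4; S2 reads c1=4 → after 2×micro: 31/4 ⇒ (c0=2, c1=4, c2=31/4)
[Gauss-Seidel] macro 2: S0 reads c2=31/4 → after 1×micro: 39/2; S1 reads c1=4 → after 1×micro: 4; S2 reads c1=4 → after 2×micro: 439/16 ⇒ (c0=39/2, c1=4, c2=439/16)
[Gauss-Seidel] macro 3: S0 reads c2=439/16 → after 1×micro: 751/8; S1 reads c1=4 → after 1×micro: 4; S2 reads c1=4 → after 2×micro: 4591/64 ⇒ (c0=751/8, c1=4, c2=4591/64)
[Gauss-Seidel] macro 4: S0 reads c2=4591/64 → after 1×micro: 10599/32; S1 reads c1=4 → after 1×micro: 4; S2 reads c1=4 → after 2×micro: 43879/256 ⇒ (c0=10599/32, c1=4, c2=43879/256)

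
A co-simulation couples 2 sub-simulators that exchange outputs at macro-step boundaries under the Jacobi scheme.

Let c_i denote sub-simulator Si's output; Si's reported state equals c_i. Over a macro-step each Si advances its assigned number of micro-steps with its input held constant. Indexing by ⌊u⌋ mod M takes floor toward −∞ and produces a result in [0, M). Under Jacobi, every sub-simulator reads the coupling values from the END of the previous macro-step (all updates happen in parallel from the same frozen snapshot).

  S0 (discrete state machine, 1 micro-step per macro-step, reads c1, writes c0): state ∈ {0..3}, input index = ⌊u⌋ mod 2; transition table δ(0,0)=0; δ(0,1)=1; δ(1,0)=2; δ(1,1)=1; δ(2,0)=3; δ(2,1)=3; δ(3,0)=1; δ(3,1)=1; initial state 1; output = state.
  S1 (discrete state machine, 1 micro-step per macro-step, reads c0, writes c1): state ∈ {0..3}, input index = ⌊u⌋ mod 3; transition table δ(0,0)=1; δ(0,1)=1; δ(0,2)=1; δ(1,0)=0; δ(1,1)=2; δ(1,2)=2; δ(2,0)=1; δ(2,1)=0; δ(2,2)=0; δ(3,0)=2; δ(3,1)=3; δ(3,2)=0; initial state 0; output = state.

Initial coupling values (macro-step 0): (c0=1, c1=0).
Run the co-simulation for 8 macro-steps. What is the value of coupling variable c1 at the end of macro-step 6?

c1 at macro-step 6 = 1

macro 1: S0 reads c1=0 → after 1×micro: 2; S1 reads c0=1 → after 1×micro: 1 ⇒ (c0=2, c1=1)
macro 2: S0 reads c1=1 → after 1×micro: 3; S1 reads c0=2 → after 1×micro: 2 ⇒ (c0=3, c1=2)
macro 3: S0 reads c1=2 → after 1×micro: 1; S1 reads c0=3 → after 1×micro: 1 ⇒ (c0=1, c1=1)
macro 4: S0 reads c1=1 → after 1×micro: 1; S1 reads c0=1 → after 1×micro: 2 ⇒ (c0=1, c1=2)
macro 5: S0 reads c1=2 → after 1×micro: 2; S1 reads c0=1 → after 1×micro: 0 ⇒ (c0=2, c1=0)
macro 6: S0 reads c1=0 → after 1×micro: 3; S1 reads c0=2 → after 1×micro: 1 ⇒ (c0=3, c1=1)
macro 7: S0 reads c1=1 → after 1×micro: 1; S1 reads c0=3 → after 1×micro: 0 ⇒ (c0=1, c1=0)
macro 8: S0 reads c1=0 → after 1×micro: 2; S1 reads c0=1 → after 1×micro: 1 ⇒ (c0=2, c1=1)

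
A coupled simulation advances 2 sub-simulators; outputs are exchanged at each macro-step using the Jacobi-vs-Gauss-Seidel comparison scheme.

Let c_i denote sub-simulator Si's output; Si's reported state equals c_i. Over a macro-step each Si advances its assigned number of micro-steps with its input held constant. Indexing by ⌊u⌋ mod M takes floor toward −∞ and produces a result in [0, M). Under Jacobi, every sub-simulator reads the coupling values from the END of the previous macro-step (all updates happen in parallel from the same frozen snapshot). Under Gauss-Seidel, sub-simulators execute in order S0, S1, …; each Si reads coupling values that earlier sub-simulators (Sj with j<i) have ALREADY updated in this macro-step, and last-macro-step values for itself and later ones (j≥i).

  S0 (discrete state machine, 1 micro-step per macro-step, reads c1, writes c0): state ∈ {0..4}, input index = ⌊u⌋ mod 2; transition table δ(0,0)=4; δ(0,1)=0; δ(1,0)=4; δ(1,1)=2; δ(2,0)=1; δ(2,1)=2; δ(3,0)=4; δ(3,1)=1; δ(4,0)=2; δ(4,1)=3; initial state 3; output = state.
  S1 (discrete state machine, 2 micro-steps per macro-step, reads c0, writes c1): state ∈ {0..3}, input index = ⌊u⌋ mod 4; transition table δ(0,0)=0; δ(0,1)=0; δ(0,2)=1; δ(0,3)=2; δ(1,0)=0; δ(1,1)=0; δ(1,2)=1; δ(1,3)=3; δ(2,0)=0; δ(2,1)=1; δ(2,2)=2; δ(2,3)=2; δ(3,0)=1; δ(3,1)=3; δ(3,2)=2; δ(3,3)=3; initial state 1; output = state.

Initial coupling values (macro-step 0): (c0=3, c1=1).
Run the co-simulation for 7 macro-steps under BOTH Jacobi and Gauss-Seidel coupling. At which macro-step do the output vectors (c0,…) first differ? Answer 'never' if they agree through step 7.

[Jacobi] macro 1: S0 reads c1=1 → after 1×micro: 1; S1 reads c0=3 → after 2×micro: 3 ⇒ (c0=1, c1=3)
[Jacobi] macro 2: S0 reads c1=3 → after 1×micro: 2; S1 reads c0=1 → after 2×micro: 3 ⇒ (c0=2, c1=3)
[Jacobi] macro 3: S0 reads c1=3 → after 1×micro: 2; S1 reads c0=2 → after 2×micro: 2 ⇒ (c0=2, c1=2)
[Jacobi] macro 4: S0 reads c1=2 → after 1×micro: 1; S1 reads c0=2 → after 2×micro: 2 ⇒ (c0=1, c1=2)
[Jacobi] macro 5: S0 reads c1=2 → after 1×micro: 4; S1 reads c0=1 → after 2×micro: 0 ⇒ (c0=4, c1=0)
[Jacobi] macro 6: S0 reads c1=0 → after 1×micro: 2; S1 reads c0=4 → after 2×micro: 0 ⇒ (c0=2, c1=0)
[Jacobi] macro 7: S0 reads c1=0 → after 1×micro: 1; S1 reads c0=2 → after 2×micro: 1 ⇒ (c0=1, c1=1)
[Gauss-Seidel] macro 1: S0 reads c1=1 → after 1×micro: 1; S1 reads c0=1 → after 2×micro: 0 ⇒ (c0=1, c1=0)
[Gauss-Seidel] macro 2: S0 reads c1=0 → after 1×micro: 4; S1 reads c0=4 → after 2×micro: 0 ⇒ (c0=4, c1=0)
[Gauss-Seidel] macro 3: S0 reads c1=0 → after 1×micro: 2; S1 reads c0=2 → after 2×micro: 1 ⇒ (c0=2, c1=1)
[Gauss-Seidel] macro 4: S0 reads c1=1 → after 1×micro: 2; S1 reads c0=2 → after 2×micro: 1 ⇒ (c0=2, c1=1)
[Gauss-Seidel] macro 5: S0 reads c1=1 → after 1×micro: 2; S1 reads c0=2 → after 2×micro: 1 ⇒ (c0=2, c1=1)
[Gauss-Seidel] macro 6: S0 reads c1=1 → after 1×micro: 2; S1 reads c0=2 → after 2×micro: 1 ⇒ (c0=2, c1=1)
[Gauss-Seidel] macro 7: S0 reads c1=1 → after 1×micro: 2; S1 reads c0=2 → after 2×micro: 1 ⇒ (c0=2, c1=1)

first divergence at macro-step: 1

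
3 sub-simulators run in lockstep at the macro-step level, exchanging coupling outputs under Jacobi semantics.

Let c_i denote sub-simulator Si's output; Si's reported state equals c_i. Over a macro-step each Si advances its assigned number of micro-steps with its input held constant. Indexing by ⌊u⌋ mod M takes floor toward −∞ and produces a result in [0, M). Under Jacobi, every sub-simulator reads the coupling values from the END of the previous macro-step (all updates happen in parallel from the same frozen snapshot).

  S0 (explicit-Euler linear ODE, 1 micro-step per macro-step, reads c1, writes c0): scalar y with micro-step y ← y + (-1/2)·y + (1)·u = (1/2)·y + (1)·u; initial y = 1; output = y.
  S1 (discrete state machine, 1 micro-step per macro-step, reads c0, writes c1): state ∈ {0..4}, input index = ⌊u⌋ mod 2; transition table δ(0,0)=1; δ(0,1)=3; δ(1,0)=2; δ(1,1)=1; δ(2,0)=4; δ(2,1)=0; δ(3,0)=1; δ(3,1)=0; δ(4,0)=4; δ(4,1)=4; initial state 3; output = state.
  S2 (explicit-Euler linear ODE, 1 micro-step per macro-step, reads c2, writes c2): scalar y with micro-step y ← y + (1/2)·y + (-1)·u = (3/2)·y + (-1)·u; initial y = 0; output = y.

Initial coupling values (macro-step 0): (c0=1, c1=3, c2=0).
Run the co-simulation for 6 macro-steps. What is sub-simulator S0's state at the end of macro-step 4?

macro 1: S0 reads c1=3 → after 1×micro: 7/2; S1 reads c0=1 → after 1×micro: 0; S2 reads c2=0 → after 1×micro: 0 ⇒ (c0=7/2, c1=0, c2=0)
macro 2: S0 reads c1=0 → after 1×micro: 7/4; S1 reads c0=7/2 → after 1×micro: 3; S2 reads c2=0 → after 1×micro: 0 ⇒ (c0=7/4, c1=3, c2=0)
macro 3: S0 reads c1=3 → after 1×micro: 31/8; S1 reads c0=7/4 → after 1×micro: 0; S2 reads c2=0 → after 1×micro: 0 ⇒ (c0=31/8, c1=0, c2=0)
macro 4: S0 reads c1=0 → after 1×micro: 31/16; S1 reads c0=31/8 → after 1×micro: 3; S2 reads c2=0 → after 1×micro: 0 ⇒ (c0=31/16, c1=3, c2=0)
macro 5: S0 reads c1=3 → after 1×micro: 127/32; S1 reads c0=31/16 → after 1×micro: 0; S2 reads c2=0 → after 1×micro: 0 ⇒ (c0=127/32, c1=0, c2=0)
macro 6: S0 reads c1=0 → after 1×micro: 127/64; S1 reads c0=127/32 → after 1×micro: 3; S2 reads c2=0 → after 1×micro: 0 ⇒ (c0=127/64, c1=3, c2=0)

S0 state at macro-step 4 = 31/16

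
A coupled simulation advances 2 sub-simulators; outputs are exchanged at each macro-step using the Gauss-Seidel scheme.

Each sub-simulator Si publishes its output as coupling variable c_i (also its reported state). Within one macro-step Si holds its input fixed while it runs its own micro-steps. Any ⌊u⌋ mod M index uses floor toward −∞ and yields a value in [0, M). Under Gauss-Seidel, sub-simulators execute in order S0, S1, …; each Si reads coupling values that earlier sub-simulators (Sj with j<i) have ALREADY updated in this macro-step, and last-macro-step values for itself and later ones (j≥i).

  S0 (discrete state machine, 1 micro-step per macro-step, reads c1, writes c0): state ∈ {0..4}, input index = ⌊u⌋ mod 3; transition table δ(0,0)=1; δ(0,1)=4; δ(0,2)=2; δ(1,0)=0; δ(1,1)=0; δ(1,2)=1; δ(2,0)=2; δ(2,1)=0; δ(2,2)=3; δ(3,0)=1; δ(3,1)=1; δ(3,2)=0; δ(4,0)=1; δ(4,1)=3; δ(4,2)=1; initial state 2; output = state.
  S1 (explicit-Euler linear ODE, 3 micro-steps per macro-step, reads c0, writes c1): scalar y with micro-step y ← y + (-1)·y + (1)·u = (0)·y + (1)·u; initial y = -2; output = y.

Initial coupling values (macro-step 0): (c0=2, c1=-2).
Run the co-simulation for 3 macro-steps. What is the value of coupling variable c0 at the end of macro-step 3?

macro 1: S0 reads c1=-2 → after 1×micro: 0; S1 reads c0=0 → after 3×micro: 0 ⇒ (c0=0, c1=0)
macro 2: S0 reads c1=0 → after 1×micro: 1; S1 reads c0=1 → after 3×micro: 1 ⇒ (c0=1, c1=1)
macro 3: S0 reads c1=1 → after 1×micro: 0; S1 reads c0=0 → after 3×micro: 0 ⇒ (c0=0, c1=0)

c0 at macro-step 3 = 0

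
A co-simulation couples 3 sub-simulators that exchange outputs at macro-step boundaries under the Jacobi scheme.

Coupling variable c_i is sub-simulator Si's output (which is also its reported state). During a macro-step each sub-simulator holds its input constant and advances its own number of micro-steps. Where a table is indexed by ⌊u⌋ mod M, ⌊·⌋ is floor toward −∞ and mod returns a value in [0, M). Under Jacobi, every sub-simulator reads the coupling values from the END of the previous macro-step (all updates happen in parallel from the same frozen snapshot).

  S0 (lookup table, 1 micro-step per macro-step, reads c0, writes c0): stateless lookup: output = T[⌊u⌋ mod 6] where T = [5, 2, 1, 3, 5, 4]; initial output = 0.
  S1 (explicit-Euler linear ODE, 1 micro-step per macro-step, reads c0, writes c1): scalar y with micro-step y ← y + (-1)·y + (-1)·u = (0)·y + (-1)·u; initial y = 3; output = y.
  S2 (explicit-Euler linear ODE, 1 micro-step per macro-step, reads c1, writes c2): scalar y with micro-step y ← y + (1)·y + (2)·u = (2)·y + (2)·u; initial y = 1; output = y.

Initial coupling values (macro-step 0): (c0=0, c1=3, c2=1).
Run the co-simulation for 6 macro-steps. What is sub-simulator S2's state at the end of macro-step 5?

S2 state at macro-step 5 = 62

macro 1: S0 reads c0=0 → after 1×micro: 5; S1 reads c0=0 → after 1×micro: 0; S2 reads c1=3 → after 1×micro: 8 ⇒ (c0=5, c1=0, c2=8)
macro 2: S0 reads c0=5 → after 1×micro: 4; S1 reads c0=5 → after 1×micro: -5; S2 reads c1=0 → after 1×micro: 16 ⇒ (c0=4, c1=-5, c2=16)
macro 3: S0 reads c0=4 → after 1×micro: 5; S1 reads c0=4 → after 1×micro: -4; S2 reads c1=-5 → after 1×micro: 22 ⇒ (c0=5, c1=-4, c2=22)
macro 4: S0 reads c0=5 → after 1×micro: 4; S1 reads c0=5 → after 1×micro: -5; S2 reads c1=-4 → after 1×micro: 36 ⇒ (c0=4, c1=-5, c2=36)
macro 5: S0 reads c0=4 → after 1×micro: 5; S1 reads c0=4 → after 1×micro: -4; S2 reads c1=-5 → after 1×micro: 62 ⇒ (c0=5, c1=-4, c2=62)
macro 6: S0 reads c0=5 → after 1×micro: 4; S1 reads c0=5 → after 1×micro: -5; S2 reads c1=-4 → after 1×micro: 116 ⇒ (c0=4, c1=-5, c2=116)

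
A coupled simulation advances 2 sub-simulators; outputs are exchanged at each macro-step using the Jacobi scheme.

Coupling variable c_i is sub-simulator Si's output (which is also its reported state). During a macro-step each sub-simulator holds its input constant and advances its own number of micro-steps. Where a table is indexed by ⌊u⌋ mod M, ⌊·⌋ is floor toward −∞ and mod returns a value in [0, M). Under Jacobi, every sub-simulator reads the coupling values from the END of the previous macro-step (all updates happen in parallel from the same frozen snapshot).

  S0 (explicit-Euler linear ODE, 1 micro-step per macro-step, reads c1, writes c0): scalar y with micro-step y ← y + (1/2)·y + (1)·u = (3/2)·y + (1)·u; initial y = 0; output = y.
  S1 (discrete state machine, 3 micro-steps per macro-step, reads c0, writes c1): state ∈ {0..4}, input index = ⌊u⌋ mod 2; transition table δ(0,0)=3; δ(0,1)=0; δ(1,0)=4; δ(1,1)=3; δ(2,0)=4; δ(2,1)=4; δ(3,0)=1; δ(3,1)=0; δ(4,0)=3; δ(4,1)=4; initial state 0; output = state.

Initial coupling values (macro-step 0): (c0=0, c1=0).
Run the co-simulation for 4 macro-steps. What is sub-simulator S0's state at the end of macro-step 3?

macro 1: S0 reads c1=0 → after 1×micro: 0; S1 reads c0=0 → after 3×micro: 4 ⇒ (c0=0, c1=4)
macro 2: S0 reads c1=4 → after 1×micro: 4; S1 reads c0=0 → after 3×micro: 4 ⇒ (c0=4, c1=4)
macro 3: S0 reads c1=4 → after 1×micro: 10; S1 reads c0=4 → after 3×micro: 4 ⇒ (c0=10, c1=4)
macro 4: S0 reads c1=4 → after 1×micro: 19; S1 reads c0=10 → after 3×micro: 4 ⇒ (c0=19, c1=4)

S0 state at macro-step 3 = 10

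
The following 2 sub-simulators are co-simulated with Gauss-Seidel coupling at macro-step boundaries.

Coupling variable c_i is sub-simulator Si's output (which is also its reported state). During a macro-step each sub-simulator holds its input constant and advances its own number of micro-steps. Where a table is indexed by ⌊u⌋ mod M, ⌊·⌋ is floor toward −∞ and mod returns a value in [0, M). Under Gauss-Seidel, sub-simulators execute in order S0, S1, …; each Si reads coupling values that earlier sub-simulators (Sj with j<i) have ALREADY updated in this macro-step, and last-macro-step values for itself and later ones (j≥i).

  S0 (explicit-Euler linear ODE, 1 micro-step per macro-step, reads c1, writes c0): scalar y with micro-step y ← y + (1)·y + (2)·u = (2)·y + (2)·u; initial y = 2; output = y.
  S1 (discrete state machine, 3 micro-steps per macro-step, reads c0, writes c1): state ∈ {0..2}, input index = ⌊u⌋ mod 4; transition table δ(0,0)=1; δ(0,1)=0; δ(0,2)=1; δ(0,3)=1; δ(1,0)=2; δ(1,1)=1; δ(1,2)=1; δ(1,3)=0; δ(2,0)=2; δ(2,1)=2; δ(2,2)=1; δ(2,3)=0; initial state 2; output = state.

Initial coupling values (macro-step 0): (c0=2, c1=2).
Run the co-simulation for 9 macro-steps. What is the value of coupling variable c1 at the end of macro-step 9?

macro 1: S0 reads c1=2 → after 1×micro: 8; S1 reads c0=8 → after 3×micro: 2 ⇒ (c0=8, c1=2)
macro 2: S0 reads c1=2 → after 1×micro: 20; S1 reads c0=20 → after 3×micro: 2 ⇒ (c0=20, c1=2)
macro 3: S0 reads c1=2 → after 1×micro: 44; S1 reads c0=44 → after 3×micro: 2 ⇒ (c0=44, c1=2)
macro 4: S0 reads c1=2 → after 1×micro: 92; S1 reads c0=92 → after 3×micro: 2 ⇒ (c0=92, c1=2)
macro 5: S0 reads c1=2 → after 1×micro: 188; S1 reads c0=188 → after 3×micro: 2 ⇒ (c0=188, c1=2)
macro 6: S0 reads c1=2 → after 1×micro: 380; S1 reads c0=380 → after 3×micro: 2 ⇒ (c0=380, c1=2)
macro 7: S0 reads c1=2 → after 1×micro: 764; S1 reads c0=764 → after 3×micro: 2 ⇒ (c0=764, c1=2)
macro 8: S0 reads c1=2 → after 1×micro: 1532; S1 reads c0=1532 → after 3×micro: 2 ⇒ (c0=1532, c1=2)
macro 9: S0 reads c1=2 → after 1×micro: 3068; S1 reads c0=3068 → after 3×micro: 2 ⇒ (c0=3068, c1=2)

c1 at macro-step 9 = 2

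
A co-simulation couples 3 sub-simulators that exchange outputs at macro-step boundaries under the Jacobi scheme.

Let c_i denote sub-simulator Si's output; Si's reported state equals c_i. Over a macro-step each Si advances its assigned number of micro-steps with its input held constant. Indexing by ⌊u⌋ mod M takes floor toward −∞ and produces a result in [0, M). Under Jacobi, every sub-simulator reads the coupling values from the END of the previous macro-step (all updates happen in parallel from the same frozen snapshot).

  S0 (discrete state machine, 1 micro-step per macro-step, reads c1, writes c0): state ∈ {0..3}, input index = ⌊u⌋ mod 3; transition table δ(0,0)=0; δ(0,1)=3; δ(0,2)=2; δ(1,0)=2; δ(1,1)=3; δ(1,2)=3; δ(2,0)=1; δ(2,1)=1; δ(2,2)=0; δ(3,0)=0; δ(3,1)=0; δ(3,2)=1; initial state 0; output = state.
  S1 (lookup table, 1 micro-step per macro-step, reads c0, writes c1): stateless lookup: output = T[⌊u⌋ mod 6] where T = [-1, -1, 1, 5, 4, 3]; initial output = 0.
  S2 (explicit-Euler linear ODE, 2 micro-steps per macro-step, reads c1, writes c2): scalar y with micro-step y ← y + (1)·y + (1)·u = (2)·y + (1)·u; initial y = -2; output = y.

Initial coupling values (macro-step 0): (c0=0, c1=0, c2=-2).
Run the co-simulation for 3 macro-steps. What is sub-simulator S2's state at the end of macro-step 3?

macro 1: S0 reads c1=0 → after 1×micro: 0; S1 reads c0=0 → after 1×micro: -1; S2 reads c1=0 → after 2×micro: -8 ⇒ (c0=0, c1=-1, c2=-8)
macro 2: S0 reads c1=-1 → after 1×micro: 2; S1 reads c0=0 → after 1×micro: -1; S2 reads c1=-1 → after 2×micro: -35 ⇒ (c0=2, c1=-1, c2=-35)
macro 3: S0 reads c1=-1 → after 1×micro: 0; S1 reads c0=2 → after 1×micro: 1; S2 reads c1=-1 → after 2×micro: -143 ⇒ (c0=0, c1=1, c2=-143)

S2 state at macro-step 3 = -143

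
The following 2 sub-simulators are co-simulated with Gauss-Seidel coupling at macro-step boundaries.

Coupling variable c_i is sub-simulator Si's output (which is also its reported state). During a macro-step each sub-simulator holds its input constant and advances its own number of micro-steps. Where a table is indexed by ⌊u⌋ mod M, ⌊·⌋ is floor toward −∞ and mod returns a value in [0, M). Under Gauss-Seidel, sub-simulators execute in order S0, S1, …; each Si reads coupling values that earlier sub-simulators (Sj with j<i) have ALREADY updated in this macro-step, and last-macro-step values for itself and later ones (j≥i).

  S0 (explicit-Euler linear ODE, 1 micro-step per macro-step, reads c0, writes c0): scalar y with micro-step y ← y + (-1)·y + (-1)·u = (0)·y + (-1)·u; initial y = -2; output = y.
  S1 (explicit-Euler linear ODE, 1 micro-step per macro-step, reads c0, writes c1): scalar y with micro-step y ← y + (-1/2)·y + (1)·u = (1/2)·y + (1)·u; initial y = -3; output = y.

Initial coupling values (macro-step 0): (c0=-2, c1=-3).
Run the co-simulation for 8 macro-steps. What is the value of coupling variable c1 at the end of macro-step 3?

macro 1: S0 reads c0=-2 → after 1×micro: 2; S1 reads c0=2 → after 1×micro: 1/2 ⇒ (c0=2, c1=1/2)
macro 2: S0 reads c0=2 → after 1×micro: -2; S1 reads c0=-2 → after 1×micro: -7/4 ⇒ (c0=-2, c1=-7/4)
macro 3: S0 reads c0=-2 → after 1×micro: 2; S1 reads c0=2 → after 1×micro: 9/8 ⇒ (c0=2, c1=9/8)
macro 4: S0 reads c0=2 → after 1×micro: -2; S1 reads c0=-2 → after 1×micro: -23/16 ⇒ (c0=-2, c1=-23/16)
macro 5: S0 reads c0=-2 → after 1×micro: 2; S1 reads c0=2 → after 1×micro: 41/32 ⇒ (c0=2, c1=41/32)
macro 6: S0 reads c0=2 → after 1×micro: -2; S1 reads c0=-2 → after 1×micro: -87/64 ⇒ (c0=-2, c1=-87/64)
macro 7: S0 reads c0=-2 → after 1×micro: 2; S1 reads c0=2 → after 1×micro: 169/128 ⇒ (c0=2, c1=169/128)
macro 8: S0 reads c0=2 → after 1×micro: -2; S1 reads c0=-2 → after 1×micro: -343/256 ⇒ (c0=-2, c1=-343/256)

c1 at macro-step 3 = 9/8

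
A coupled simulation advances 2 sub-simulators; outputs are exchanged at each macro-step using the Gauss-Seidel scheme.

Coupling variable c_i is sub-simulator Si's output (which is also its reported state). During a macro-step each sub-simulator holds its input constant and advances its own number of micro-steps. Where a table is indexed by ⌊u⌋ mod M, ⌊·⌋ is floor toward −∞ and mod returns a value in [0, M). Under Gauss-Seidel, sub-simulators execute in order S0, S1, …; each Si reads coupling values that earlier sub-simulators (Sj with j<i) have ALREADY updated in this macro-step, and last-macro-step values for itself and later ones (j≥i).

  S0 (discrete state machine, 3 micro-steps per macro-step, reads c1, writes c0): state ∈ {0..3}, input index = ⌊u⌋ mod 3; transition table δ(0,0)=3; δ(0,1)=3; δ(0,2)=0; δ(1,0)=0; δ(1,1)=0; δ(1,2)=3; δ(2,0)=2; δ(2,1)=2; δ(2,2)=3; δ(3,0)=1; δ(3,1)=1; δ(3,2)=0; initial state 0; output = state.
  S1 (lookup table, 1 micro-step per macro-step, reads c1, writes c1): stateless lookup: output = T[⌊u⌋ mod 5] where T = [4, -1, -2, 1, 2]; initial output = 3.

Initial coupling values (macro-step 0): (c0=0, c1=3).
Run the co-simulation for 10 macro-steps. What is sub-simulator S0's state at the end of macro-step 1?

macro 1: S0 reads c1=3 → after 3×micro: 0; S1 reads c1=3 → after 1×micro: 1 ⇒ (c0=0, c1=1)
macro 2: S0 reads c1=1 → after 3×micro: 0; S1 reads c1=1 → after 1×micro: -1 ⇒ (c0=0, c1=-1)
macro 3: S0 reads c1=-1 → after 3×micro: 0; S1 reads c1=-1 → after 1×micro: 2 ⇒ (c0=0, c1=2)
macro 4: S0 reads c1=2 → after 3×micro: 0; S1 reads c1=2 → after 1×micro: -2 ⇒ (c0=0, c1=-2)
macro 5: S0 reads c1=-2 → after 3×micro: 0; S1 reads c1=-2 → after 1×micro: 1 ⇒ (c0=0, c1=1)
macro 6: S0 reads c1=1 → after 3×micro: 0; S1 reads c1=1 → after 1×micro: -1 ⇒ (c0=0, c1=-1)
macro 7: S0 reads c1=-1 → after 3×micro: 0; S1 reads c1=-1 → after 1×micro: 2 ⇒ (c0=0, c1=2)
macro 8: S0 reads c1=2 → after 3×micro: 0; S1 reads c1=2 → after 1×micro: -2 ⇒ (c0=0, c1=-2)
macro 9: S0 reads c1=-2 → after 3×micro: 0; S1 reads c1=-2 → after 1×micro: 1 ⇒ (c0=0, c1=1)
macro 10: S0 reads c1=1 → after 3×micro: 0; S1 reads c1=1 → after 1×micro: -1 ⇒ (c0=0, c1=-1)

S0 state at macro-step 1 = 0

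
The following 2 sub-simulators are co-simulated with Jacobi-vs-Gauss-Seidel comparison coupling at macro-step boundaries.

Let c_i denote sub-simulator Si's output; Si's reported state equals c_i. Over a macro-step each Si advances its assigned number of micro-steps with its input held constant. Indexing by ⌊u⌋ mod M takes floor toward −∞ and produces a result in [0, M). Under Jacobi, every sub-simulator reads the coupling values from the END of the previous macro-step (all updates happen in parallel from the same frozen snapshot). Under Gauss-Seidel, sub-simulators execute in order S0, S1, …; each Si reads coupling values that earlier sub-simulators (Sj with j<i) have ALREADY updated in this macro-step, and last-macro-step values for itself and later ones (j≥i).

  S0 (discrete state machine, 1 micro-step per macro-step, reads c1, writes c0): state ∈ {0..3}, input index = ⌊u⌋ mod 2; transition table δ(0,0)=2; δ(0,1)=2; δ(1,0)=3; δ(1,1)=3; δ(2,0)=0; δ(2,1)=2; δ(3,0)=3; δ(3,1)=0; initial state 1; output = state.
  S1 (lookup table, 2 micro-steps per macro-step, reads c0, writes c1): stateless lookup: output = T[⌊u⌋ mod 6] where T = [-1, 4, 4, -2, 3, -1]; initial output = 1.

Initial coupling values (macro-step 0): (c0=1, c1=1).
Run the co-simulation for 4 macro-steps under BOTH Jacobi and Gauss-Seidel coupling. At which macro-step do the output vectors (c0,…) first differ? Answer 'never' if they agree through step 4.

[Jacobi] macro 1: S0 reads c1=1 → after 1×micro: 3; S1 reads c0=1 → after 2×micro: 4 ⇒ (c0=3, c1=4)
[Jacobi] macro 2: S0 reads c1=4 → after 1×micro: 3; S1 reads c0=3 → after 2×micro: -2 ⇒ (c0=3, c1=-2)
[Jacobi] macro 3: S0 reads c1=-2 → after 1×micro: 3; S1 reads c0=3 → after 2×micro: -2 ⇒ (c0=3, c1=-2)
[Jacobi] macro 4: S0 reads c1=-2 → after 1×micro: 3; S1 reads c0=3 → after 2×micro: -2 ⇒ (c0=3, c1=-2)
[Gauss-Seidel] macro 1: S0 reads c1=1 → after 1×micro: 3; S1 reads c0=3 → after 2×micro: -2 ⇒ (c0=3, c1=-2)
[Gauss-Seidel] macro 2: S0 reads c1=-2 → after 1×micro: 3; S1 reads c0=3 → after 2×micro: -2 ⇒ (c0=3, c1=-2)
[Gauss-Seidel] macro 3: S0 reads c1=-2 → after 1×micro: 3; S1 reads c0=3 → after 2×micro: -2 ⇒ (c0=3, c1=-2)
[Gauss-Seidel] macro 4: S0 reads c1=-2 → after 1×micro: 3; S1 reads c0=3 → after 2×micro: -2 ⇒ (c0=3, c1=-2)

first divergence at macro-step: 1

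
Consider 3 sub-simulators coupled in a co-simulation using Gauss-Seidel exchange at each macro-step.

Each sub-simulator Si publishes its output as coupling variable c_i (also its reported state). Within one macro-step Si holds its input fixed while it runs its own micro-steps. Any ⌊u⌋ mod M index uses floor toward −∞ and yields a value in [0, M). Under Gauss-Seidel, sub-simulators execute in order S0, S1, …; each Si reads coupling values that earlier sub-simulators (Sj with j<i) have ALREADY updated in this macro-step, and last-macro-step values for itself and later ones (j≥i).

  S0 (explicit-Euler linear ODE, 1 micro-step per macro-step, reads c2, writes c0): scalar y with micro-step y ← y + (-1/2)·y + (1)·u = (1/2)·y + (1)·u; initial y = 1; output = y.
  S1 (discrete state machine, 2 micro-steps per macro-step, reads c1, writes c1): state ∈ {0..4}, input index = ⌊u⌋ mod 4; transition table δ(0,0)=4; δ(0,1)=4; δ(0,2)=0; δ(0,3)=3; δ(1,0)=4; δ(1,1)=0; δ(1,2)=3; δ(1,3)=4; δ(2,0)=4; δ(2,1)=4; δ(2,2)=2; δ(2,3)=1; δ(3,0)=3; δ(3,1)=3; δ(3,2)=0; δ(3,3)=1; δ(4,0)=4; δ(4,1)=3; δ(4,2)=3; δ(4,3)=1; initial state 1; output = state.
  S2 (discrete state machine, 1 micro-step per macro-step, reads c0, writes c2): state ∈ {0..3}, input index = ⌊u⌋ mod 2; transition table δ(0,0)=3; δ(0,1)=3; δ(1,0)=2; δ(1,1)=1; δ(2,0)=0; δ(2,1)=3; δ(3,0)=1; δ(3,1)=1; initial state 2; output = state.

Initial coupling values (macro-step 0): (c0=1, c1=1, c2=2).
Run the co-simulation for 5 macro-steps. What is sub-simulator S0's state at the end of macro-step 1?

S0 state at macro-step 1 = 5/2

macro 1: S0 reads c2=2 → after 1×micro: 5/2; S1 reads c1=1 → after 2×micro: 4; S2 reads c0=5/2 → after 1×micro: 0 ⇒ (c0=5/2, c1=4, c2=0)
macro 2: S0 reads c2=0 → after 1×micro: 5/4; S1 reads c1=4 → after 2×micro: 4; S2 reads c0=5/4 → after 1×micro: 3 ⇒ (c0=5/4, c1=4, c2=3)
macro 3: S0 reads c2=3 → after 1×micro: 29/8; S1 reads c1=4 → after 2×micro: 4; S2 reads c0=29/8 → after 1×micro: 1 ⇒ (c0=29/8, c1=4, c2=1)
macro 4: S0 reads c2=1 → after 1×micro: 45/16; S1 reads c1=4 → after 2×micro: 4; S2 reads c0=45/16 → after 1×micro: 2 ⇒ (c0=45/16, c1=4, c2=2)
macro 5: S0 reads c2=2 → after 1×micro: 109/32; S1 reads c1=4 → after 2×micro: 4; S2 reads c0=109/32 → after 1×micro: 3 ⇒ (c0=109/32, c1=4, c2=3)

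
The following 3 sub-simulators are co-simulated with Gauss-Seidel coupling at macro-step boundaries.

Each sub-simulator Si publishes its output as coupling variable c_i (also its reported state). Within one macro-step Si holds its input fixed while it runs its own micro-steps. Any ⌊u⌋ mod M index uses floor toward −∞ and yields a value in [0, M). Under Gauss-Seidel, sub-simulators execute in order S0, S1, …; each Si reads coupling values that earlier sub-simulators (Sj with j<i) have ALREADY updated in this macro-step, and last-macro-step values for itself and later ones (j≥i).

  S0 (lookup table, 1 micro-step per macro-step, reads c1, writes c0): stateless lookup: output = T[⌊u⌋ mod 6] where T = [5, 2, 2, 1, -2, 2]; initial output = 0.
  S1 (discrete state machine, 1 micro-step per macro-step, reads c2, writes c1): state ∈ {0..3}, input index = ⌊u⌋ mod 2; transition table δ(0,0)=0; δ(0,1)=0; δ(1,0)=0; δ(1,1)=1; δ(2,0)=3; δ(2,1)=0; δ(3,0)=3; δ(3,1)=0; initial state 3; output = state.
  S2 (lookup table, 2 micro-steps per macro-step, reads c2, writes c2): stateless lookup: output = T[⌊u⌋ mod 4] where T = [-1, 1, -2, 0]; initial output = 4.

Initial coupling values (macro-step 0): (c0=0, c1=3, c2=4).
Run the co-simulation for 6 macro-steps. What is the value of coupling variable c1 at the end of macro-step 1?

macro 1: S0 reads c1=3 → after 1×micro: 1; S1 reads c2=4 → after 1×micro: 3; S2 reads c2=4 → after 2×micro: -1 ⇒ (c0=1, c1=3, c2=-1)
macro 2: S0 reads c1=3 → after 1×micro: 1; S1 reads c2=-1 → after 1×micro: 0; S2 reads c2=-1 → after 2×micro: 0 ⇒ (c0=1, c1=0, c2=0)
macro 3: S0 reads c1=0 → after 1×micro: 5; S1 reads c2=0 → after 1×micro: 0; S2 reads c2=0 → after 2×micro: -1 ⇒ (c0=5, c1=0, c2=-1)
macro 4: S0 reads c1=0 → after 1×micro: 5; S1 reads c2=-1 → after 1×micro: 0; S2 reads c2=-1 → after 2×micro: 0 ⇒ (c0=5, c1=0, c2=0)
macro 5: S0 reads c1=0 → after 1×micro: 5; S1 reads c2=0 → after 1×micro: 0; S2 reads c2=0 → after 2×micro: -1 ⇒ (c0=5, c1=0, c2=-1)
macro 6: S0 reads c1=0 → after 1×micro: 5; S1 reads c2=-1 → after 1×micro: 0; S2 reads c2=-1 → after 2×micro: 0 ⇒ (c0=5, c1=0, c2=0)

c1 at macro-step 1 = 3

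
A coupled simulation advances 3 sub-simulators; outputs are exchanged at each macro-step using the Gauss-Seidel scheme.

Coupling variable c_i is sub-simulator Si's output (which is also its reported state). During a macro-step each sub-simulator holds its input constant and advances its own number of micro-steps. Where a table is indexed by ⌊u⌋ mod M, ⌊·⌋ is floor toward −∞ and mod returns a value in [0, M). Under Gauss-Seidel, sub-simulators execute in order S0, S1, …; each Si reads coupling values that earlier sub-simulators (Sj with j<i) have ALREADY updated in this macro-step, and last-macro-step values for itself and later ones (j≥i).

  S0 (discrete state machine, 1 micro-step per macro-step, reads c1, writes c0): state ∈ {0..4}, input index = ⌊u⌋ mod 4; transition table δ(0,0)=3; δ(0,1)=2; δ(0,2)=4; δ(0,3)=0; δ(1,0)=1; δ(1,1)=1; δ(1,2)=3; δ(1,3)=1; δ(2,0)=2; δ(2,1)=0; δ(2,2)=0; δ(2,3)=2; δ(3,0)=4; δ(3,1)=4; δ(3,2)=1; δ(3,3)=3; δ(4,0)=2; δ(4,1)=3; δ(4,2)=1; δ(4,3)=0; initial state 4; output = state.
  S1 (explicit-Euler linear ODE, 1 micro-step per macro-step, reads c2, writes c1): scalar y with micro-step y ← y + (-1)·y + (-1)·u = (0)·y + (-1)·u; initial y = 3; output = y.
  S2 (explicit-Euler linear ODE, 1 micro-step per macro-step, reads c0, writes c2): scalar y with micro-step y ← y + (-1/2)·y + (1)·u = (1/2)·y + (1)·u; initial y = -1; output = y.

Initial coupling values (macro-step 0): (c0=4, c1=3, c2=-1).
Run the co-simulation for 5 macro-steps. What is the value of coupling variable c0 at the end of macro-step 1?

c0 at macro-step 1 = 0

macro 1: S0 reads c1=3 → after 1×micro: 0; S1 reads c2=-1 → after 1×micro: 1; S2 reads c0=0 → after 1×micro: -1/2 ⇒ (c0=0, c1=1, c2=-1/2)
macro 2: S0 reads c1=1 → after 1×micro: 2; S1 reads c2=-1/2 → after 1×micro: 1/2; S2 reads c0=2 → after 1×micro: 7/4 ⇒ (c0=2, c1=1/2, c2=7/4)
macro 3: S0 reads c1=1/2 → after 1×micro: 2; S1 reads c2=7/4 → after 1×micro: -7/4; S2 reads c0=2 → after 1×micro: 23/8 ⇒ (c0=2, c1=-7/4, c2=23/8)
macro 4: S0 reads c1=-7/4 → after 1×micro: 0; S1 reads c2=23/8 → after 1×micro: -23/8; S2 reads c0=0 → after 1×micro: 23/16 ⇒ (c0=0, c1=-23/8, c2=23/16)
macro 5: S0 reads c1=-23/8 → after 1×micro: 2; S1 reads c2=23/16 → after 1×micro: -23/16; S2 reads c0=2 → after 1×micro: 87/32 ⇒ (c0=2, c1=-23/16, c2=87/32)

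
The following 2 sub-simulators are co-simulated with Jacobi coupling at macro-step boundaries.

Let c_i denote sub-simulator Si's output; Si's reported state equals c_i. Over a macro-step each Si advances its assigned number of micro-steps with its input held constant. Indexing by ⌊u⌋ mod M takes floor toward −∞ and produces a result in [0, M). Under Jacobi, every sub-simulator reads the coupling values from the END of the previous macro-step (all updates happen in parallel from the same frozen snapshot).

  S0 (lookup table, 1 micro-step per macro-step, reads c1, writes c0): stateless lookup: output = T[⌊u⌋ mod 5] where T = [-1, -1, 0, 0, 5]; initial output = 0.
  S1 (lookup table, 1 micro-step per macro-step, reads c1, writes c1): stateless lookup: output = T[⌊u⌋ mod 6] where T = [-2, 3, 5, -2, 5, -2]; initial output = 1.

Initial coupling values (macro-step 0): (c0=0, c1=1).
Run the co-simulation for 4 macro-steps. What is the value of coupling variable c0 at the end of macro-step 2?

c0 at macro-step 2 = 0

macro 1: S0 reads c1=1 → after 1×micro: -1; S1 reads c1=1 → after 1×micro: 3 ⇒ (c0=-1, c1=3)
macro 2: S0 reads c1=3 → after 1×micro: 0; S1 reads c1=3 → after 1×micro: -2 ⇒ (c0=0, c1=-2)
macro 3: S0 reads c1=-2 → after 1×micro: 0; S1 reads c1=-2 → after 1×micro: 5 ⇒ (c0=0, c1=5)
macro 4: S0 reads c1=5 → after 1×micro: -1; S1 reads c1=5 → after 1×micro: -2 ⇒ (c0=-1, c1=-2)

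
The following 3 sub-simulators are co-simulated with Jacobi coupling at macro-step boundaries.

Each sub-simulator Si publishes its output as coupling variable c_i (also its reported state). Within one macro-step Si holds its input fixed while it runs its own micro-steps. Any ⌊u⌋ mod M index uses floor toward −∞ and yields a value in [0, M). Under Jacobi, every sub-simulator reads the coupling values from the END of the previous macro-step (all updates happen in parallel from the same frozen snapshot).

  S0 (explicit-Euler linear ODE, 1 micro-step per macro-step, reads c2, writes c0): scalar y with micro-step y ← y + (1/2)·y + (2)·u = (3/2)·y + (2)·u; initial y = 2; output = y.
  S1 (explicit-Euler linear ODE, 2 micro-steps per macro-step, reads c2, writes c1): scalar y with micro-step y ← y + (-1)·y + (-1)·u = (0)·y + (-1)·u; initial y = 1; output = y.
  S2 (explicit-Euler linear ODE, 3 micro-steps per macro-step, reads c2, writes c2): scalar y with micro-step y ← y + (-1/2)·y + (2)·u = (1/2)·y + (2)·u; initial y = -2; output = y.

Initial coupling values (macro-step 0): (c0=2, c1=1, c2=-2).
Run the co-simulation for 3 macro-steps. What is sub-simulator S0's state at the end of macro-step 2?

S0 state at macro-step 2 = -16

macro 1: S0 reads c2=-2 → after 1×micro: -1; S1 reads c2=-2 → after 2×micro: 2; S2 reads c2=-2 → after 3×micro: -29/4 ⇒ (c0=-1, c1=2, c2=-29/4)
macro 2: S0 reads c2=-29/4 → after 1×micro: -16; S1 reads c2=-29/4 → after 2×micro: 29/4; S2 reads c2=-29/4 → after 3×micro: -841/32 ⇒ (c0=-16, c1=29/4, c2=-841/32)
macro 3: S0 reads c2=-841/32 → after 1×micro: -1225/16; S1 reads c2=-841/32 → after 2×micro: 841/32; S2 reads c2=-841/32 → after 3×micro: -24389/256 ⇒ (c0=-1225/16, c1=841/32, c2=-24389/256)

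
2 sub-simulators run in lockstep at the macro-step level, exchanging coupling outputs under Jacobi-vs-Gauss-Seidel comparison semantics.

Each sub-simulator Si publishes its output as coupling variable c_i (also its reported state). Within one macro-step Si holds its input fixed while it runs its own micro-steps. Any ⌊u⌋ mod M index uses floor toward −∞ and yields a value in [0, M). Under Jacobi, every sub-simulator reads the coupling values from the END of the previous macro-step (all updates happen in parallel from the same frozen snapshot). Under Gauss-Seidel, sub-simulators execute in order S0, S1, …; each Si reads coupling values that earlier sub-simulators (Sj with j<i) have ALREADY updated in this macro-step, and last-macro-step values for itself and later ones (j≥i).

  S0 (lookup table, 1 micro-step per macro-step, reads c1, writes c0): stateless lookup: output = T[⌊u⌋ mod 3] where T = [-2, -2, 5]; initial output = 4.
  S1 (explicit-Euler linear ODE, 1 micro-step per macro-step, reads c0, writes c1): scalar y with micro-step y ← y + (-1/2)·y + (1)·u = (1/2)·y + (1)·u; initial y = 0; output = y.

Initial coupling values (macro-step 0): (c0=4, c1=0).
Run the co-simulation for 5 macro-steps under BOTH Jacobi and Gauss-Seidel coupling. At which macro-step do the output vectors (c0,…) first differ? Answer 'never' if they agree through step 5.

[Jacobi] macro 1: S0 reads c1=0 → after 1×micro: -2; S1 reads c0=4 → after 1×micro: 4 ⇒ (c0=-2, c1=4)
[Jacobi] macro 2: S0 reads c1=4 → after 1×micro: -2; S1 reads c0=-2 → after 1×micro: 0 ⇒ (c0=-2, c1=0)
[Jacobi] macro 3: S0 reads c1=0 → after 1×micro: -2; S1 reads c0=-2 → after 1×micro: -2 ⇒ (c0=-2, c1=-2)
[Jacobi] macro 4: S0 reads c1=-2 → after 1×micro: -2; S1 reads c0=-2 → after 1×micro: -3 ⇒ (c0=-2, c1=-3)
[Jacobi] macro 5: S0 reads c1=-3 → after 1×micro: -2; S1 reads c0=-2 → after 1×micro: -7/2 ⇒ (c0=-2, c1=-7/2)
[Gauss-Seidel] macro 1: S0 reads c1=0 → after 1×micro: -2; S1 reads c0=-2 → after 1×micro: -2 ⇒ (c0=-2, c1=-2)
[Gauss-Seidel] macro 2: S0 reads c1=-2 → after 1×micro: -2; S1 reads c0=-2 → after 1×micro: -3 ⇒ (c0=-2, c1=-3)
[Gauss-Seidel] macro 3: S0 reads c1=-3 → after 1×micro: -2; S1 reads c0=-2 → after 1×micro: -7/2 ⇒ (c0=-2, c1=-7/2)
[Gauss-Seidel] macro 4: S0 reads c1=-7/2 → after 1×micro: 5; S1 reads c0=5 → after 1×micro: 13/4 ⇒ (c0=5, c1=13/4)
[Gauss-Seidel] macro 5: S0 reads c1=13/4 → after 1×micro: -2; S1 reads c0=-2 → after 1×micro: -3/8 ⇒ (c0=-2, c1=-3/8)

first divergence at macro-step: 1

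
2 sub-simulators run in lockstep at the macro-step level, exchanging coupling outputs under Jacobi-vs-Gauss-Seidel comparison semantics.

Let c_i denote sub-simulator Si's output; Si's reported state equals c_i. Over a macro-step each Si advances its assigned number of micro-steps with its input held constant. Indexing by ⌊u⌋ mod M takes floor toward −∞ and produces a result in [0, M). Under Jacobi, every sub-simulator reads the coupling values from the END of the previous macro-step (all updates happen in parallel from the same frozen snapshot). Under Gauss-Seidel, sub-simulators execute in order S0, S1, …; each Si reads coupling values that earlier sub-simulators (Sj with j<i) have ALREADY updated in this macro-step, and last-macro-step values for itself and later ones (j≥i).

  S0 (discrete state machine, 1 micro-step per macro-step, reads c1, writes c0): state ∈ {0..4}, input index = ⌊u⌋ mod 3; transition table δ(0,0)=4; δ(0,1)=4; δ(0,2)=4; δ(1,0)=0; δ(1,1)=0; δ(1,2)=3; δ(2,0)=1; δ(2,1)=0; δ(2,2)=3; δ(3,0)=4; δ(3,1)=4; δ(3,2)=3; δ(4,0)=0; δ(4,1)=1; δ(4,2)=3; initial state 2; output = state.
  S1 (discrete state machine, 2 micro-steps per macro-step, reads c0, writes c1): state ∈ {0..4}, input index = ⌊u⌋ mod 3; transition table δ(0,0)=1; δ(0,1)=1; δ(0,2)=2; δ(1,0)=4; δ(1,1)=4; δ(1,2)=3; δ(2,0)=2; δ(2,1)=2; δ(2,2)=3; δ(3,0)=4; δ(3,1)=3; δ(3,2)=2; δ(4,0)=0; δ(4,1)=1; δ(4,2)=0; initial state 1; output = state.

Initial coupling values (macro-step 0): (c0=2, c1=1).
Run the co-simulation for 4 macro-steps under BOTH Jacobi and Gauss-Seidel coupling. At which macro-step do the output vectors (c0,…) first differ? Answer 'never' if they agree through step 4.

[Jacobi] macro 1: S0 reads c1=1 → after 1×micro: 0; S1 reads c0=2 → after 2×micro: 2 ⇒ (c0=0, c1=2)
[Jacobi] macro 2: S0 reads c1=2 → after 1×micro: 4; S1 reads c0=0 → after 2×micro: 2 ⇒ (c0=4, c1=2)
[Jacobi] macro 3: S0 reads c1=2 → after 1×micro: 3; S1 reads c0=4 → after 2×micro: 2 ⇒ (c0=3, c1=2)
[Jacobi] macro 4: S0 reads c1=2 → after 1×micro: 3; S1 reads c0=3 → after 2×micro: 2 ⇒ (c0=3, c1=2)
[Gauss-Seidel] macro 1: S0 reads c1=1 → after 1×micro: 0; S1 reads c0=0 → after 2×micro: 0 ⇒ (c0=0, c1=0)
[Gauss-Seidel] macro 2: S0 reads c1=0 → after 1×micro: 4; S1 reads c0=4 → after 2×micro: 4 ⇒ (c0=4, c1=4)
[Gauss-Seidel] macro 3: S0 reads c1=4 → after 1×micro: 1; S1 reads c0=1 → after 2×micro: 4 ⇒ (c0=1, c1=4)
[Gauss-Seidel] macro 4: S0 reads c1=4 → after 1×micro: 0; S1 reads c0=0 → after 2×micro: 1 ⇒ (c0=0, c1=1)

first divergence at macro-step: 1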